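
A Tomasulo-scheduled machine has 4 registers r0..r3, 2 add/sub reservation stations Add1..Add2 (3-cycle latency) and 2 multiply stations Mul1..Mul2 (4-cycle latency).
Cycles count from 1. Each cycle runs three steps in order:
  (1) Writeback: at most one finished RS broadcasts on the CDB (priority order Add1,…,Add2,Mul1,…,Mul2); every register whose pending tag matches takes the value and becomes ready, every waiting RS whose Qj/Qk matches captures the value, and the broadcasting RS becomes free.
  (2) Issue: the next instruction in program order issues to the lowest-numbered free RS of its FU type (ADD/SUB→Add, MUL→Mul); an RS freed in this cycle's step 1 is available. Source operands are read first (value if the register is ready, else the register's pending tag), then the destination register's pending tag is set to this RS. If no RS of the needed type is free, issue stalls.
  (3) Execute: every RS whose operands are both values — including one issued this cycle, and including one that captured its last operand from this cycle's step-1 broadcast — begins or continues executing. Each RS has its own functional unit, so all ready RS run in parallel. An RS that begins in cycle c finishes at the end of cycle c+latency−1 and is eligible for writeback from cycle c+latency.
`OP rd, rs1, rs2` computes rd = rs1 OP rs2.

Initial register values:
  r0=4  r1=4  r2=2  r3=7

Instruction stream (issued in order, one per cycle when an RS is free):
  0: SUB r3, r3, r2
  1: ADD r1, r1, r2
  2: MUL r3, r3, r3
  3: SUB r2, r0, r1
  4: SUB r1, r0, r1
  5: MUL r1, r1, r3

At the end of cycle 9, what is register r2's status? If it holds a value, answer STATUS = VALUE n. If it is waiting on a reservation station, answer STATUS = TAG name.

cycle 1: issue SUB r3<-Add1 // r0:4,r1:4,r2:2,r3:Add1
cycle 2: issue ADD r1<-Add2 // r0:4,r1:Add2,r2:2,r3:Add1
cycle 3: issue MUL r3<-Mul1 // r0:4,r1:Add2,r2:2,r3:Mul1
cycle 4: CDB Add1=5; issue SUB r2<-Add1 // r0:4,r1:Add2,r2:Add1,r3:Mul1
cycle 5: CDB Add2=6; issue SUB r1<-Add2 // r0:4,r1:Add2,r2:Add1,r3:Mul1
cycle 6: issue MUL r1<-Mul2 // r0:4,r1:Mul2,r2:Add1,r3:Mul1
cycle 7: - // r0:4,r1:Mul2,r2:Add1,r3:Mul1
cycle 8: CDB Add1=-2 // r0:4,r1:Mul2,r2:-2,r3:Mul1
cycle 9: CDB Add2=-2 // r0:4,r1:Mul2,r2:-2,r3:Mul1

STATUS = VALUE -2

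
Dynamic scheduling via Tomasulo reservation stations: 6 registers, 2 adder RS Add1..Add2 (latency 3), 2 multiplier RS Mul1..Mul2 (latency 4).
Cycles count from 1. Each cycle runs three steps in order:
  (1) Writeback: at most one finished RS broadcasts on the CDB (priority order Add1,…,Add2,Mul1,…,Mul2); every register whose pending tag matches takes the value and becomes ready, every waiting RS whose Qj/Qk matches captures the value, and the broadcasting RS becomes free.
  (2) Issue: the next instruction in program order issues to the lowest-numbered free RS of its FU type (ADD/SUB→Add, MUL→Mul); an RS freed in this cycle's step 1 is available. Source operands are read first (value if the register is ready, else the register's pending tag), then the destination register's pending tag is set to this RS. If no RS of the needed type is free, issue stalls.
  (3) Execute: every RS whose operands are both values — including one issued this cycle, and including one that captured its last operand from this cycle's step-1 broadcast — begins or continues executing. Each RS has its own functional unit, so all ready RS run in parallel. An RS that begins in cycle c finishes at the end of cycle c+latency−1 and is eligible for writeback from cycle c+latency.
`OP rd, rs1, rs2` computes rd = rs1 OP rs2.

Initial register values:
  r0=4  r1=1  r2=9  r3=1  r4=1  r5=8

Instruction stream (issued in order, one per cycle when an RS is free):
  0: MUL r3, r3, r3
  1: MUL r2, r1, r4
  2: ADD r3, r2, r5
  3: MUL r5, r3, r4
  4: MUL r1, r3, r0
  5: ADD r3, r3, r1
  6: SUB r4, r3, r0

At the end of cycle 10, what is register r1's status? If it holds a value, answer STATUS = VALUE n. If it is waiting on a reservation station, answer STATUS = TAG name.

cycle 1: issue MUL r3<-Mul1 // r0:4,r1:1,r2:9,r3:Mul1,r4:1,r5:8
cycle 2: issue MUL r2<-Mul2 // r0:4,r1:1,r2:Mul2,r3:Mul1,r4:1,r5:8
cycle 3: issue ADD r3<-Add1 // r0:4,r1:1,r2:Mul2,r3:Add1,r4:1,r5:8
cycle 4: stall // r0:4,r1:1,r2:Mul2,r3:Add1,r4:1,r5:8
cycle 5: CDB Mul1=1; issue MUL r5<-Mul1 // r0:4,r1:1,r2:Mul2,r3:Add1,r4:1,r5:Mul1
cycle 6: CDB Mul2=1; issue MUL r1<-Mul2 // r0:4,r1:Mul2,r2:1,r3:Add1,r4:1,r5:Mul1
cycle 7: issue ADD r3<-Add2 // r0:4,r1:Mul2,r2:1,r3:Add2,r4:1,r5:Mul1
cycle 8: stall // r0:4,r1:Mul2,r2:1,r3:Add2,r4:1,r5:Mul1
cycle 9: CDB Add1=9; issue SUB r4<-Add1 // r0:4,r1:Mul2,r2:1,r3:Add2,r4:Add1,r5:Mul1
cycle 10: - // r0:4,r1:Mul2,r2:1,r3:Add2,r4:Add1,r5:Mul1

STATUS = TAG Mul2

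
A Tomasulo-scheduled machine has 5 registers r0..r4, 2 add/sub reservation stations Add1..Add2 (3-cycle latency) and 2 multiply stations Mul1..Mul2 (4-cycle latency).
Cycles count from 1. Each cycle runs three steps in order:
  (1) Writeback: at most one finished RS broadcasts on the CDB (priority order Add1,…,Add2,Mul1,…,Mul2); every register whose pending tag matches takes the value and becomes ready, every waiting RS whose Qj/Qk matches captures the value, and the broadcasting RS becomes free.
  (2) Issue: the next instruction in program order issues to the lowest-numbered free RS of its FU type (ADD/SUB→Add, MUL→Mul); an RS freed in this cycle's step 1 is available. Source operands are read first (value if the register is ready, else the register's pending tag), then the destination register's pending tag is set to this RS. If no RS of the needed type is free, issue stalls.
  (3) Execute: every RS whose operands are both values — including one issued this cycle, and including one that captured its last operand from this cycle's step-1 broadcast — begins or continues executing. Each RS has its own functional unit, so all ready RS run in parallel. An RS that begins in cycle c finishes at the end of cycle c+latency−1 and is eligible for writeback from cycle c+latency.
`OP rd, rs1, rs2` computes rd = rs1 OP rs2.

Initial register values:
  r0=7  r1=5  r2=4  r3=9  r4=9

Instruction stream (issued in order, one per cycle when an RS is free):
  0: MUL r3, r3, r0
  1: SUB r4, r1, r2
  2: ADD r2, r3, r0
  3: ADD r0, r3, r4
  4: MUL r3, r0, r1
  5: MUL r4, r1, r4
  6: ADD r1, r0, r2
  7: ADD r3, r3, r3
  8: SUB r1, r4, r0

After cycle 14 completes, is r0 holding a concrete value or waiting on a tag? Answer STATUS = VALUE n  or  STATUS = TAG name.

STATUS = VALUE 64

c1: issue MUL r3<-Mul1 | r0:7,r1:5,r2:4,r3:Mul1,r4:9
c2: issue SUB r4<-Add1 | r0:7,r1:5,r2:4,r3:Mul1,r4:Add1
c3: issue ADD r2<-Add2 | r0:7,r1:5,r2:Add2,r3:Mul1,r4:Add1
c4: stall | r0:7,r1:5,r2:Add2,r3:Mul1,r4:Add1
c5: CDB Add1=1; issue ADD r0<-Add1 | r0:Add1,r1:5,r2:Add2,r3:Mul1,r4:1
c6: CDB Mul1=63; issue MUL r3<-Mul1 | r0:Add1,r1:5,r2:Add2,r3:Mul1,r4:1
c7: issue MUL r4<-Mul2 | r0:Add1,r1:5,r2:Add2,r3:Mul1,r4:Mul2
c8: stall | r0:Add1,r1:5,r2:Add2,r3:Mul1,r4:Mul2
c9: CDB Add1=64; issue ADD r1<-Add1 | r0:64,r1:Add1,r2:Add2,r3:Mul1,r4:Mul2
c10: CDB Add2=70; issue ADD r3<-Add2 | r0:64,r1:Add1,r2:70,r3:Add2,r4:Mul2
c11: CDB Mul2=5; stall | r0:64,r1:Add1,r2:70,r3:Add2,r4:5
c12: stall | r0:64,r1:Add1,r2:70,r3:Add2,r4:5
c13: CDB Add1=134; issue SUB r1<-Add1 | r0:64,r1:Add1,r2:70,r3:Add2,r4:5
c14: CDB Mul1=320 | r0:64,r1:Add1,r2:70,r3:Add2,r4:5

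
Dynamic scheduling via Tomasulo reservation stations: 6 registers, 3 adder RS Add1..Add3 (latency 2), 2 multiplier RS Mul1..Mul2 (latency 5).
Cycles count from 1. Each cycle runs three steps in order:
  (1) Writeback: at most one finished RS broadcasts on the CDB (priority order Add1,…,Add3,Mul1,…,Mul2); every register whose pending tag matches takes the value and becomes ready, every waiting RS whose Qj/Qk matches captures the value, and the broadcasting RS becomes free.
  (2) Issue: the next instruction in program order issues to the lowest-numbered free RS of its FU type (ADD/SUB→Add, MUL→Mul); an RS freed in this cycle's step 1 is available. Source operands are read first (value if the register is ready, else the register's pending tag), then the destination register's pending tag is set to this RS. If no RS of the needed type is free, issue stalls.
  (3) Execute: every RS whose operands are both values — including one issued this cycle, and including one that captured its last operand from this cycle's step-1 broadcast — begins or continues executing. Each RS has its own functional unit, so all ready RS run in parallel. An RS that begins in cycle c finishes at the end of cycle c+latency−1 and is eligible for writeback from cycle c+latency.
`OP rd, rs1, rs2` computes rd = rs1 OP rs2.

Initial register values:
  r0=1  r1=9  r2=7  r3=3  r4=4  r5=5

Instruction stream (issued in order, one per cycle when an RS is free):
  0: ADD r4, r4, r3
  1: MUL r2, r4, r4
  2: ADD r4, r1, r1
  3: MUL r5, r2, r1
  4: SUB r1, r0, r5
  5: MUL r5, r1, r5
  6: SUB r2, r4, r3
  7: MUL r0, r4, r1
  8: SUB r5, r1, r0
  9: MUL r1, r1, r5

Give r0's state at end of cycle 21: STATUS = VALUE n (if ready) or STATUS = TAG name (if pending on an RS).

  c1: issue ADD r4<-Add1  regs: r0:1,r1:9,r2:7,r3:3,r4:Add1,r5:5
  c2: issue MUL r2<-Mul1  regs: r0:1,r1:9,r2:Mul1,r3:3,r4:Add1,r5:5
  c3: CDB Add1=7; issue ADD r4<-Add1  regs: r0:1,r1:9,r2:Mul1,r3:3,r4:Add1,r5:5
  c4: issue MUL r5<-Mul2  regs: r0:1,r1:9,r2:Mul1,r3:3,r4:Add1,r5:Mul2
  c5: CDB Add1=18; issue SUB r1<-Add1  regs: r0:1,r1:Add1,r2:Mul1,r3:3,r4:18,r5:Mul2
  c6: stall  regs: r0:1,r1:Add1,r2:Mul1,r3:3,r4:18,r5:Mul2
  c7: stall  regs: r0:1,r1:Add1,r2:Mul1,r3:3,r4:18,r5:Mul2
  c8: CDB Mul1=49; issue MUL r5<-Mul1  regs: r0:1,r1:Add1,r2:49,r3:3,r4:18,r5:Mul1
  c9: issue SUB r2<-Add2  regs: r0:1,r1:Add1,r2:Add2,r3:3,r4:18,r5:Mul1
  c10: stall  regs: r0:1,r1:Add1,r2:Add2,r3:3,r4:18,r5:Mul1
  c11: CDB Add2=15; stall  regs: r0:1,r1:Add1,r2:15,r3:3,r4:18,r5:Mul1
  c12: stall  regs: r0:1,r1:Add1,r2:15,r3:3,r4:18,r5:Mul1
  c13: CDB Mul2=441; issue MUL r0<-Mul2  regs: r0:Mul2,r1:Add1,r2:15,r3:3,r4:18,r5:Mul1
  c14: issue SUB r5<-Add2  regs: r0:Mul2,r1:Add1,r2:15,r3:3,r4:18,r5:Add2
  c15: CDB Add1=-440; stall  regs: r0:Mul2,r1:-440,r2:15,r3:3,r4:18,r5:Add2
  c16: stall  regs: r0:Mul2,r1:-440,r2:15,r3:3,r4:18,r5:Add2
  c17: stall  regs: r0:Mul2,r1:-440,r2:15,r3:3,r4:18,r5:Add2
  c18: stall  regs: r0:Mul2,r1:-440,r2:15,r3:3,r4:18,r5:Add2
  c19: stall  regs: r0:Mul2,r1:-440,r2:15,r3:3,r4:18,r5:Add2
  c20: CDB Mul1=-194040; issue MUL r1<-Mul1  regs: r0:Mul2,r1:Mul1,r2:15,r3:3,r4:18,r5:Add2
  c21: CDB Mul2=-7920  regs: r0:-7920,r1:Mul1,r2:15,r3:3,r4:18,r5:Add2

STATUS = VALUE -7920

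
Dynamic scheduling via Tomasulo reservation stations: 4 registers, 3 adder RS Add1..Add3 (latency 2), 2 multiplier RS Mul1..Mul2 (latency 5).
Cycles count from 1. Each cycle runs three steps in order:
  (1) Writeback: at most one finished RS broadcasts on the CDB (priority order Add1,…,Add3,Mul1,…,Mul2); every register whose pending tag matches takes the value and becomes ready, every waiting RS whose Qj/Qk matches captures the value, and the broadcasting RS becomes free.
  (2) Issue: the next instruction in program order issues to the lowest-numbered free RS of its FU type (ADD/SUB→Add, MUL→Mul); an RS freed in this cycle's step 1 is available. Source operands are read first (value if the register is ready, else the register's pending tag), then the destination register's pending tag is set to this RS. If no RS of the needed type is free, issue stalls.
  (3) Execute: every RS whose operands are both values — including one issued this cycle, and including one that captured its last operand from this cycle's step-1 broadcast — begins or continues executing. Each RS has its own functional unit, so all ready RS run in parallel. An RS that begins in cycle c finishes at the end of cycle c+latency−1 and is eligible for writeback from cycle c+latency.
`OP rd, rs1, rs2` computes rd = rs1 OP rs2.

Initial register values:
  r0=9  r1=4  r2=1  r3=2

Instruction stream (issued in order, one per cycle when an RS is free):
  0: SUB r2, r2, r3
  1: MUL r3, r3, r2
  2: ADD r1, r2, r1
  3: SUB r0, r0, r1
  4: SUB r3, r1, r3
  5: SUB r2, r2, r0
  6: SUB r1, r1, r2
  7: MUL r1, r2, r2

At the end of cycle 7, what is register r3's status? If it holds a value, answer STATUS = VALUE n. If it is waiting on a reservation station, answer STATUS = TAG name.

c1: issue SUB r2<-Add1 | r0:9,r1:4,r2:Add1,r3:2
c2: issue MUL r3<-Mul1 | r0:9,r1:4,r2:Add1,r3:Mul1
c3: CDB Add1=-1; issue ADD r1<-Add1 | r0:9,r1:Add1,r2:-1,r3:Mul1
c4: issue SUB r0<-Add2 | r0:Add2,r1:Add1,r2:-1,r3:Mul1
c5: CDB Add1=3; issue SUB r3<-Add1 | r0:Add2,r1:3,r2:-1,r3:Add1
c6: issue SUB r2<-Add3 | r0:Add2,r1:3,r2:Add3,r3:Add1
c7: CDB Add2=6; issue SUB r1<-Add2 | r0:6,r1:Add2,r2:Add3,r3:Add1

STATUS = TAG Add1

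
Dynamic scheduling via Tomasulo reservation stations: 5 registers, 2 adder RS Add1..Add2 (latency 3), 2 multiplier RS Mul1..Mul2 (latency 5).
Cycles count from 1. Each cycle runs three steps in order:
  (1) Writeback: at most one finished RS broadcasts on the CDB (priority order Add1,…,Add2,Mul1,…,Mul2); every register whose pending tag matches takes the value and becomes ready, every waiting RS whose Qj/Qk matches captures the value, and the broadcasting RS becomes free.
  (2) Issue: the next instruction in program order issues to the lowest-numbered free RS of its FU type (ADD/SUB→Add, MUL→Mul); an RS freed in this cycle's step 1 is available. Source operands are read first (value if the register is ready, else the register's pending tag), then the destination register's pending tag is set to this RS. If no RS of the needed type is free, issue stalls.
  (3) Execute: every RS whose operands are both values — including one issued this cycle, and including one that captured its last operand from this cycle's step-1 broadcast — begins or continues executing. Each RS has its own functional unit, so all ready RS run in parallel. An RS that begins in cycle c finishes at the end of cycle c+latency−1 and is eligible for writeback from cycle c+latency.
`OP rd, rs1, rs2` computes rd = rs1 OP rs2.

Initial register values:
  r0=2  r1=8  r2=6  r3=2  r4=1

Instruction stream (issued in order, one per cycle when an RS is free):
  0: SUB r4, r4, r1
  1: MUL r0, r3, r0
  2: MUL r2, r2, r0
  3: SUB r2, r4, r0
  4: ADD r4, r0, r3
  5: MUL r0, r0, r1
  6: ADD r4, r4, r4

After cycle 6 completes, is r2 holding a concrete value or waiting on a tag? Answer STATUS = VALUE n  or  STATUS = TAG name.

STATUS = TAG Add1

c1: issue SUB r4<-Add1 | r0:2,r1:8,r2:6,r3:2,r4:Add1
c2: issue MUL r0<-Mul1 | r0:Mul1,r1:8,r2:6,r3:2,r4:Add1
c3: issue MUL r2<-Mul2 | r0:Mul1,r1:8,r2:Mul2,r3:2,r4:Add1
c4: CDB Add1=-7; issue SUB r2<-Add1 | r0:Mul1,r1:8,r2:Add1,r3:2,r4:-7
c5: issue ADD r4<-Add2 | r0:Mul1,r1:8,r2:Add1,r3:2,r4:Add2
c6: stall | r0:Mul1,r1:8,r2:Add1,r3:2,r4:Add2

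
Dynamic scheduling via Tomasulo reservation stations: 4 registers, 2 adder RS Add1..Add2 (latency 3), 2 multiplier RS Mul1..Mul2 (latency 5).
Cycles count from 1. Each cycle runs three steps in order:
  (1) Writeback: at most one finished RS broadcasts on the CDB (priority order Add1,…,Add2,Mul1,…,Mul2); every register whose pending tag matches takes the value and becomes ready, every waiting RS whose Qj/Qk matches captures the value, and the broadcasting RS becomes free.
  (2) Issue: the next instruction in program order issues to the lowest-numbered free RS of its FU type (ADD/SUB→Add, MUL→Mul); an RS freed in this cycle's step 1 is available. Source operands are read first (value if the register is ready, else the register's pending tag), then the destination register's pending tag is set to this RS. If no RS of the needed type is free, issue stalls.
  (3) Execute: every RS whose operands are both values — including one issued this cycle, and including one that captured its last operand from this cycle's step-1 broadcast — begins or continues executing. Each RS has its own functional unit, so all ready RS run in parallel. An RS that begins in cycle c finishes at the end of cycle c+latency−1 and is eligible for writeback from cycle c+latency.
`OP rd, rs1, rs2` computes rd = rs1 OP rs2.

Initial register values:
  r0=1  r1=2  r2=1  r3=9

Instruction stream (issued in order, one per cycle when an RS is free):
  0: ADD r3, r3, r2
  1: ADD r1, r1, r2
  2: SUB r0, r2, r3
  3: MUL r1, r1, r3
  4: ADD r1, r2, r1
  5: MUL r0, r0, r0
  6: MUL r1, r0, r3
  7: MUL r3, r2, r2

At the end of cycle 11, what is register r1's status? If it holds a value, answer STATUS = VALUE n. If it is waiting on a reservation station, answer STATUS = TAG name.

cycle 1: issue ADD r3<-Add1 // r0:1,r1:2,r2:1,r3:Add1
cycle 2: issue ADD r1<-Add2 // r0:1,r1:Add2,r2:1,r3:Add1
cycle 3: stall // r0:1,r1:Add2,r2:1,r3:Add1
cycle 4: CDB Add1=10; issue SUB r0<-Add1 // r0:Add1,r1:Add2,r2:1,r3:10
cycle 5: CDB Add2=3; issue MUL r1<-Mul1 // r0:Add1,r1:Mul1,r2:1,r3:10
cycle 6: issue ADD r1<-Add2 // r0:Add1,r1:Add2,r2:1,r3:10
cycle 7: CDB Add1=-9; issue MUL r0<-Mul2 // r0:Mul2,r1:Add2,r2:1,r3:10
cycle 8: stall // r0:Mul2,r1:Add2,r2:1,r3:10
cycle 9: stall // r0:Mul2,r1:Add2,r2:1,r3:10
cycle 10: CDB Mul1=30; issue MUL r1<-Mul1 // r0:Mul2,r1:Mul1,r2:1,r3:10
cycle 11: stall // r0:Mul2,r1:Mul1,r2:1,r3:10

STATUS = TAG Mul1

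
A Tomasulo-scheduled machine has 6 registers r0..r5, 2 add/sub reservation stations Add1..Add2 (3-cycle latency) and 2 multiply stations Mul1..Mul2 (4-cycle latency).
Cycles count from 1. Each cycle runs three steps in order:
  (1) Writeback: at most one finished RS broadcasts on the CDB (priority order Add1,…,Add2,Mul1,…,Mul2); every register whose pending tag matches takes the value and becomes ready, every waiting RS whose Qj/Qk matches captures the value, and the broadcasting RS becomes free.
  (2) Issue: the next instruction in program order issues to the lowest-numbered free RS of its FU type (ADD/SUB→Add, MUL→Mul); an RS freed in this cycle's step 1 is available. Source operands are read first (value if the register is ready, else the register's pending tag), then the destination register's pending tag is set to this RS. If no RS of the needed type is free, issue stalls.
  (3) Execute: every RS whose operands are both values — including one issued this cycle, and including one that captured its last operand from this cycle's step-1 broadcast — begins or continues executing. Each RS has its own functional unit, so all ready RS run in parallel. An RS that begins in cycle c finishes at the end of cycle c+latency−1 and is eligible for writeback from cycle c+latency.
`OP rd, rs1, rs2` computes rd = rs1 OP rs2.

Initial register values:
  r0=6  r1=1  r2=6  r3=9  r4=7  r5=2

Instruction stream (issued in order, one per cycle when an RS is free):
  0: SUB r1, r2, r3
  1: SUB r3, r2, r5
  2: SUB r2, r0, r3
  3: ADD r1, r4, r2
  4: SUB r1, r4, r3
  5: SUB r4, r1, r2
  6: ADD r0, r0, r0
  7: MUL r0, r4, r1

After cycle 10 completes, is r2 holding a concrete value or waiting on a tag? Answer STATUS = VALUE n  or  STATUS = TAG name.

STATUS = VALUE 2

  c1: issue SUB r1<-Add1  regs: r0:6,r1:Add1,r2:6,r3:9,r4:7,r5:2
  c2: issue SUB r3<-Add2  regs: r0:6,r1:Add1,r2:6,r3:Add2,r4:7,r5:2
  c3: stall  regs: r0:6,r1:Add1,r2:6,r3:Add2,r4:7,r5:2
  c4: CDB Add1=-3; issue SUB r2<-Add1  regs: r0:6,r1:-3,r2:Add1,r3:Add2,r4:7,r5:2
  c5: CDB Add2=4; issue ADD r1<-Add2  regs: r0:6,r1:Add2,r2:Add1,r3:4,r4:7,r5:2
  c6: stall  regs: r0:6,r1:Add2,r2:Add1,r3:4,r4:7,r5:2
  c7: stall  regs: r0:6,r1:Add2,r2:Add1,r3:4,r4:7,r5:2
  c8: CDB Add1=2; issue SUB r1<-Add1  regs: r0:6,r1:Add1,r2:2,r3:4,r4:7,r5:2
  c9: stall  regs: r0:6,r1:Add1,r2:2,r3:4,r4:7,r5:2
  c10: stall  regs: r0:6,r1:Add1,r2:2,r3:4,r4:7,r5:2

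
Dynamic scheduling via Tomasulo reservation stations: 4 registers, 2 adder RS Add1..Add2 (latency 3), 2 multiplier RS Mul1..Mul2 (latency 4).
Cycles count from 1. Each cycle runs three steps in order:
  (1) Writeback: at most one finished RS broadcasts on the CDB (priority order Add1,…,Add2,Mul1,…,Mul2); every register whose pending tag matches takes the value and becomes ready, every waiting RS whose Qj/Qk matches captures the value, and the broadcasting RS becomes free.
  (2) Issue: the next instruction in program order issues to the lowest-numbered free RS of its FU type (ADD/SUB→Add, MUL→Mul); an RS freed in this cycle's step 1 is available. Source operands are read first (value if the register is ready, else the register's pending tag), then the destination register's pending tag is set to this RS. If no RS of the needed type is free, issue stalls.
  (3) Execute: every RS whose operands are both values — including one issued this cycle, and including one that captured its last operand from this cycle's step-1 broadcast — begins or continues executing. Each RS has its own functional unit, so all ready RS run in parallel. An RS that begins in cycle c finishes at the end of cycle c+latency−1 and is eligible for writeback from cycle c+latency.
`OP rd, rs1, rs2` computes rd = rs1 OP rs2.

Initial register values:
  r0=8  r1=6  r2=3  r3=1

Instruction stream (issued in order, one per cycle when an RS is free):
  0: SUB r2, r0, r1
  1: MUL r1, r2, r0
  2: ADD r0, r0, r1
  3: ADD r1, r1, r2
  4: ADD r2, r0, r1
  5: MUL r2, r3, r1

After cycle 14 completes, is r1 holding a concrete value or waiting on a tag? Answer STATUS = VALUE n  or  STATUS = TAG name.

c1: issue SUB r2<-Add1 | r0:8,r1:6,r2:Add1,r3:1
c2: issue MUL r1<-Mul1 | r0:8,r1:Mul1,r2:Add1,r3:1
c3: issue ADD r0<-Add2 | r0:Add2,r1:Mul1,r2:Add1,r3:1
c4: CDB Add1=2; issue ADD r1<-Add1 | r0:Add2,r1:Add1,r2:2,r3:1
c5: stall | r0:Add2,r1:Add1,r2:2,r3:1
c6: stall | r0:Add2,r1:Add1,r2:2,r3:1
c7: stall | r0:Add2,r1:Add1,r2:2,r3:1
c8: CDB Mul1=16; stall | r0:Add2,r1:Add1,r2:2,r3:1
c9: stall | r0:Add2,r1:Add1,r2:2,r3:1
c10: stall | r0:Add2,r1:Add1,r2:2,r3:1
c11: CDB Add1=18; issue ADD r2<-Add1 | r0:Add2,r1:18,r2:Add1,r3:1
c12: CDB Add2=24; issue MUL r2<-Mul1 | r0:24,r1:18,r2:Mul1,r3:1
c13: - | r0:24,r1:18,r2:Mul1,r3:1
c14: - | r0:24,r1:18,r2:Mul1,r3:1

STATUS = VALUE 18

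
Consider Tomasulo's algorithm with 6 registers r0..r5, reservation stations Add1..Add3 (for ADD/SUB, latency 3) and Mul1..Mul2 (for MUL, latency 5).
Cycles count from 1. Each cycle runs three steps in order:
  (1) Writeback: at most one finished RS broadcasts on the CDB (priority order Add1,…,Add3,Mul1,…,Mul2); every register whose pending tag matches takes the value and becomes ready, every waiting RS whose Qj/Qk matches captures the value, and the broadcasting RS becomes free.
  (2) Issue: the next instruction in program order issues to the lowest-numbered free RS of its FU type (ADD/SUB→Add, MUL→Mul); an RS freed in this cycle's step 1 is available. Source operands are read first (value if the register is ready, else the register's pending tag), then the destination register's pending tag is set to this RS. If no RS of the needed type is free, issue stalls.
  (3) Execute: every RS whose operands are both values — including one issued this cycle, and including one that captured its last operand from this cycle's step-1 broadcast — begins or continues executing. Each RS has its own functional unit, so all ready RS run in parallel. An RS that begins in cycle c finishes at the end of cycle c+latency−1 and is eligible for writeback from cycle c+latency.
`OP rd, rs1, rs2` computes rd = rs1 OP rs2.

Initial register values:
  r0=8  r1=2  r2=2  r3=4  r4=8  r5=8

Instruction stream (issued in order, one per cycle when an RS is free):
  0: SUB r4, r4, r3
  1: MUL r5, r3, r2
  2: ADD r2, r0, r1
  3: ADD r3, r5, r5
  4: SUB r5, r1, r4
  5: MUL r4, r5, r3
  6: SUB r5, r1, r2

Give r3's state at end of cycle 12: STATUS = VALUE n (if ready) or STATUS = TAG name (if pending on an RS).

STATUS = VALUE 16

cycle 1: issue SUB r4<-Add1 // r0:8,r1:2,r2:2,r3:4,r4:Add1,r5:8
cycle 2: issue MUL r5<-Mul1 // r0:8,r1:2,r2:2,r3:4,r4:Add1,r5:Mul1
cycle 3: issue ADD r2<-Add2 // r0:8,r1:2,r2:Add2,r3:4,r4:Add1,r5:Mul1
cycle 4: CDB Add1=4; issue ADD r3<-Add1 // r0:8,r1:2,r2:Add2,r3:Add1,r4:4,r5:Mul1
cycle 5: issue SUB r5<-Add3 // r0:8,r1:2,r2:Add2,r3:Add1,r4:4,r5:Add3
cycle 6: CDB Add2=10; issue MUL r4<-Mul2 // r0:8,r1:2,r2:10,r3:Add1,r4:Mul2,r5:Add3
cycle 7: CDB Mul1=8; issue SUB r5<-Add2 // r0:8,r1:2,r2:10,r3:Add1,r4:Mul2,r5:Add2
cycle 8: CDB Add3=-2 // r0:8,r1:2,r2:10,r3:Add1,r4:Mul2,r5:Add2
cycle 9: - // r0:8,r1:2,r2:10,r3:Add1,r4:Mul2,r5:Add2
cycle 10: CDB Add1=16 // r0:8,r1:2,r2:10,r3:16,r4:Mul2,r5:Add2
cycle 11: CDB Add2=-8 // r0:8,r1:2,r2:10,r3:16,r4:Mul2,r5:-8
cycle 12: - // r0:8,r1:2,r2:10,r3:16,r4:Mul2,r5:-8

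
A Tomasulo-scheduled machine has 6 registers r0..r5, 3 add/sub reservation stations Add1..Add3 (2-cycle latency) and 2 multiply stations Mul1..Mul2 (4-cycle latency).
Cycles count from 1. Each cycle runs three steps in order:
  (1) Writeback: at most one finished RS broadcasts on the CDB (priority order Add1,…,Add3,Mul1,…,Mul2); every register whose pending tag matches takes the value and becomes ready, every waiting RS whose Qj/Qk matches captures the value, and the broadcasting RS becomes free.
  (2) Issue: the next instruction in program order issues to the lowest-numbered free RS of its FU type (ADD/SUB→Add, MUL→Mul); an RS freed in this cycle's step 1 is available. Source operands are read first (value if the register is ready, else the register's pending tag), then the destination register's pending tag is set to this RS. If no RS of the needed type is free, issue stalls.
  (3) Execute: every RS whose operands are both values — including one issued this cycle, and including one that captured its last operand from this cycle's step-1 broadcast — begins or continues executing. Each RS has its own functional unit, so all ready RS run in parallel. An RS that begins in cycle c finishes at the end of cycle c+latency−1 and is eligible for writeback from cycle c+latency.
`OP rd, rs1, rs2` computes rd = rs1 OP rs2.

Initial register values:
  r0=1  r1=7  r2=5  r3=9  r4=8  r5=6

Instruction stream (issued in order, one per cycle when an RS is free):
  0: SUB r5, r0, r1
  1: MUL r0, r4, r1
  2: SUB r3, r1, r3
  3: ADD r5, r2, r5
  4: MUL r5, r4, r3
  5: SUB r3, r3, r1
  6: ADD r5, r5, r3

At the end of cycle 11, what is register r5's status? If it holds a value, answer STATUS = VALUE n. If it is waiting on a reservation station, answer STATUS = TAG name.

  c1: issue SUB r5<-Add1  regs: r0:1,r1:7,r2:5,r3:9,r4:8,r5:Add1
  c2: issue MUL r0<-Mul1  regs: r0:Mul1,r1:7,r2:5,r3:9,r4:8,r5:Add1
  c3: CDB Add1=-6; issue SUB r3<-Add1  regs: r0:Mul1,r1:7,r2:5,r3:Add1,r4:8,r5:-6
  c4: issue ADD r5<-Add2  regs: r0:Mul1,r1:7,r2:5,r3:Add1,r4:8,r5:Add2
  c5: CDB Add1=-2; issue MUL r5<-Mul2  regs: r0:Mul1,r1:7,r2:5,r3:-2,r4:8,r5:Mul2
  c6: CDB Add2=-1; issue SUB r3<-Add1  regs: r0:Mul1,r1:7,r2:5,r3:Add1,r4:8,r5:Mul2
  c7: CDB Mul1=56; issue ADD r5<-Add2  regs: r0:56,r1:7,r2:5,r3:Add1,r4:8,r5:Add2
  c8: CDB Add1=-9  regs: r0:56,r1:7,r2:5,r3:-9,r4:8,r5:Add2
  c9: CDB Mul2=-16  regs: r0:56,r1:7,r2:5,r3:-9,r4:8,r5:Add2
  c10: -  regs: r0:56,r1:7,r2:5,r3:-9,r4:8,r5:Add2
  c11: CDB Add2=-25  regs: r0:56,r1:7,r2:5,r3:-9,r4:8,r5:-25

STATUS = VALUE -25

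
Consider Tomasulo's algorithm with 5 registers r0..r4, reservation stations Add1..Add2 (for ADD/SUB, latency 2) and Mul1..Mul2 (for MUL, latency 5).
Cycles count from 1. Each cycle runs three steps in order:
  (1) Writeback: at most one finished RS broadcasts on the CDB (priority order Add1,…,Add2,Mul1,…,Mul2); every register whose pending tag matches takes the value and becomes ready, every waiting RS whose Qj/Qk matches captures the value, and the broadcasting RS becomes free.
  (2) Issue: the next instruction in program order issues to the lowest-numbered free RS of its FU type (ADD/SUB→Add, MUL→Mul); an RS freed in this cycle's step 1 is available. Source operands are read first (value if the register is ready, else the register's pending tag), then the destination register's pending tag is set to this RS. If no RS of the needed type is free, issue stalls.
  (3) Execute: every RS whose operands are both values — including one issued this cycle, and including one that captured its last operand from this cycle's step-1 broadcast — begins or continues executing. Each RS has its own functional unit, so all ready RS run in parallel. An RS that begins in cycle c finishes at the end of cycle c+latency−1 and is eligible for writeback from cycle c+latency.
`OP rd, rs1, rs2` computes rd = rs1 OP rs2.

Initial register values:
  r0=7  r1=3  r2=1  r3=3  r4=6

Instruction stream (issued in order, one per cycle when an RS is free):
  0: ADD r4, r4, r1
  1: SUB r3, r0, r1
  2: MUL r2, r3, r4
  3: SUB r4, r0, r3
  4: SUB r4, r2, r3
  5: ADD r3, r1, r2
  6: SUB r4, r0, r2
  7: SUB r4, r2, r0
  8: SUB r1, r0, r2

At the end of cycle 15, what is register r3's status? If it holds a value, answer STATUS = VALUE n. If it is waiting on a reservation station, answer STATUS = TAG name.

STATUS = VALUE 39

c1: issue ADD r4<-Add1 | r0:7,r1:3,r2:1,r3:3,r4:Add1
c2: issue SUB r3<-Add2 | r0:7,r1:3,r2:1,r3:Add2,r4:Add1
c3: CDB Add1=9; issue MUL r2<-Mul1 | r0:7,r1:3,r2:Mul1,r3:Add2,r4:9
c4: CDB Add2=4; issue SUB r4<-Add1 | r0:7,r1:3,r2:Mul1,r3:4,r4:Add1
c5: issue SUB r4<-Add2 | r0:7,r1:3,r2:Mul1,r3:4,r4:Add2
c6: CDB Add1=3; issue ADD r3<-Add1 | r0:7,r1:3,r2:Mul1,r3:Add1,r4:Add2
c7: stall | r0:7,r1:3,r2:Mul1,r3:Add1,r4:Add2
c8: stall | r0:7,r1:3,r2:Mul1,r3:Add1,r4:Add2
c9: CDB Mul1=36; stall | r0:7,r1:3,r2:36,r3:Add1,r4:Add2
c10: stall | r0:7,r1:3,r2:36,r3:Add1,r4:Add2
c11: CDB Add1=39; issue SUB r4<-Add1 | r0:7,r1:3,r2:36,r3:39,r4:Add1
c12: CDB Add2=32; issue SUB r4<-Add2 | r0:7,r1:3,r2:36,r3:39,r4:Add2
c13: CDB Add1=-29; issue SUB r1<-Add1 | r0:7,r1:Add1,r2:36,r3:39,r4:Add2
c14: CDB Add2=29 | r0:7,r1:Add1,r2:36,r3:39,r4:29
c15: CDB Add1=-29 | r0:7,r1:-29,r2:36,r3:39,r4:29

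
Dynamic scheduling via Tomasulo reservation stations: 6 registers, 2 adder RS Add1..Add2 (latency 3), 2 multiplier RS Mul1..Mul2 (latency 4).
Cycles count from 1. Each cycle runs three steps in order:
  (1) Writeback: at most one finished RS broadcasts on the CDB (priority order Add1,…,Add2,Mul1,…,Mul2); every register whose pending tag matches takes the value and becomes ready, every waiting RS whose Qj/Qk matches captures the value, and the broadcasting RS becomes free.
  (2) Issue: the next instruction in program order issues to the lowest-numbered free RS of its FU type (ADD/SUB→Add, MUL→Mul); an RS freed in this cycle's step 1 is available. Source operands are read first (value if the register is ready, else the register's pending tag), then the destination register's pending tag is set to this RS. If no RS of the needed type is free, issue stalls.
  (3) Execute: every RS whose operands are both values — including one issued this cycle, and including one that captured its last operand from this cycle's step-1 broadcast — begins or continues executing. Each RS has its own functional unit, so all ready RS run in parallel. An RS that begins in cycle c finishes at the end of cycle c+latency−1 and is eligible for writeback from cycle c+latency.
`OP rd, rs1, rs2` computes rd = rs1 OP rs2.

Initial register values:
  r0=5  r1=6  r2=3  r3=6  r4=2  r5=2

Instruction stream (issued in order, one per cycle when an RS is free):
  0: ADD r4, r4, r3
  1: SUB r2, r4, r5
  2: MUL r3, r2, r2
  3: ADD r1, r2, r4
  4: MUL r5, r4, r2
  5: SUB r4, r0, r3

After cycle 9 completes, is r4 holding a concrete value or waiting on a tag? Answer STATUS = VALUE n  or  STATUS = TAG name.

STATUS = TAG Add2

cycle 1: issue ADD r4<-Add1 // r0:5,r1:6,r2:3,r3:6,r4:Add1,r5:2
cycle 2: issue SUB r2<-Add2 // r0:5,r1:6,r2:Add2,r3:6,r4:Add1,r5:2
cycle 3: issue MUL r3<-Mul1 // r0:5,r1:6,r2:Add2,r3:Mul1,r4:Add1,r5:2
cycle 4: CDB Add1=8; issue ADD r1<-Add1 // r0:5,r1:Add1,r2:Add2,r3:Mul1,r4:8,r5:2
cycle 5: issue MUL r5<-Mul2 // r0:5,r1:Add1,r2:Add2,r3:Mul1,r4:8,r5:Mul2
cycle 6: stall // r0:5,r1:Add1,r2:Add2,r3:Mul1,r4:8,r5:Mul2
cycle 7: CDB Add2=6; issue SUB r4<-Add2 // r0:5,r1:Add1,r2:6,r3:Mul1,r4:Add2,r5:Mul2
cycle 8: - // r0:5,r1:Add1,r2:6,r3:Mul1,r4:Add2,r5:Mul2
cycle 9: - // r0:5,r1:Add1,r2:6,r3:Mul1,r4:Add2,r5:Mul2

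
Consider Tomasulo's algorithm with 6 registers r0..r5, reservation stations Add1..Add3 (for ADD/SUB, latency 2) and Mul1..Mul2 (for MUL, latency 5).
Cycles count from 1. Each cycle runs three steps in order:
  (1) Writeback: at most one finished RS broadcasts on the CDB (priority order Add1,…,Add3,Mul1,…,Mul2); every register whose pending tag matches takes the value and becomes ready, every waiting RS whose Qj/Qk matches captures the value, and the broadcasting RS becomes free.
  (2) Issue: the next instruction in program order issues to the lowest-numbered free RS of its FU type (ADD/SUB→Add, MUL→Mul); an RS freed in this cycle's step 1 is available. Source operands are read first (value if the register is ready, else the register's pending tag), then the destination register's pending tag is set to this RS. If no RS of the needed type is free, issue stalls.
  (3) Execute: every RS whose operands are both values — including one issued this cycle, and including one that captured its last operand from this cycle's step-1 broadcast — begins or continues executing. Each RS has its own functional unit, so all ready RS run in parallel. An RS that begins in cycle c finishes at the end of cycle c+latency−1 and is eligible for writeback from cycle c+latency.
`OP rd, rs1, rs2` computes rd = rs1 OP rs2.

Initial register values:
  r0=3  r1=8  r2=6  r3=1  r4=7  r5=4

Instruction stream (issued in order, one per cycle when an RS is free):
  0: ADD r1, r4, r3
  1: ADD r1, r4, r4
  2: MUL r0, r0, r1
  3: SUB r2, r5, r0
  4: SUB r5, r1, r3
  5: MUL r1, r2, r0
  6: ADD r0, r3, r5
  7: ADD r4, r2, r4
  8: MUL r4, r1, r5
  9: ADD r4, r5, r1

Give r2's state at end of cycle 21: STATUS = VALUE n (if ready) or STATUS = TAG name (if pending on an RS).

STATUS = VALUE -38

cycle 1: issue ADD r1<-Add1 // r0:3,r1:Add1,r2:6,r3:1,r4:7,r5:4
cycle 2: issue ADD r1<-Add2 // r0:3,r1:Add2,r2:6,r3:1,r4:7,r5:4
cycle 3: CDB Add1=8; issue MUL r0<-Mul1 // r0:Mul1,r1:Add2,r2:6,r3:1,r4:7,r5:4
cycle 4: CDB Add2=14; issue SUB r2<-Add1 // r0:Mul1,r1:14,r2:Add1,r3:1,r4:7,r5:4
cycle 5: issue SUB r5<-Add2 // r0:Mul1,r1:14,r2:Add1,r3:1,r4:7,r5:Add2
cycle 6: issue MUL r1<-Mul2 // r0:Mul1,r1:Mul2,r2:Add1,r3:1,r4:7,r5:Add2
cycle 7: CDB Add2=13; issue ADD r0<-Add2 // r0:Add2,r1:Mul2,r2:Add1,r3:1,r4:7,r5:13
cycle 8: issue ADD r4<-Add3 // r0:Add2,r1:Mul2,r2:Add1,r3:1,r4:Add3,r5:13
cycle 9: CDB Add2=14; stall // r0:14,r1:Mul2,r2:Add1,r3:1,r4:Add3,r5:13
cycle 10: CDB Mul1=42; issue MUL r4<-Mul1 // r0:14,r1:Mul2,r2:Add1,r3:1,r4:Mul1,r5:13
cycle 11: issue ADD r4<-Add2 // r0:14,r1:Mul2,r2:Add1,r3:1,r4:Add2,r5:13
cycle 12: CDB Add1=-38 // r0:14,r1:Mul2,r2:-38,r3:1,r4:Add2,r5:13
cycle 13: - // r0:14,r1:Mul2,r2:-38,r3:1,r4:Add2,r5:13
cycle 14: CDB Add3=-31 // r0:14,r1:Mul2,r2:-38,r3:1,r4:Add2,r5:13
cycle 15: - // r0:14,r1:Mul2,r2:-38,r3:1,r4:Add2,r5:13
cycle 16: - // r0:14,r1:Mul2,r2:-38,r3:1,r4:Add2,r5:13
cycle 17: CDB Mul2=-1596 // r0:14,r1:-1596,r2:-38,r3:1,r4:Add2,r5:13
cycle 18: - // r0:14,r1:-1596,r2:-38,r3:1,r4:Add2,r5:13
cycle 19: CDB Add2=-1583 // r0:14,r1:-1596,r2:-38,r3:1,r4:-1583,r5:13
cycle 20: - // r0:14,r1:-1596,r2:-38,r3:1,r4:-1583,r5:13
cycle 21: - // r0:14,r1:-1596,r2:-38,r3:1,r4:-1583,r5:13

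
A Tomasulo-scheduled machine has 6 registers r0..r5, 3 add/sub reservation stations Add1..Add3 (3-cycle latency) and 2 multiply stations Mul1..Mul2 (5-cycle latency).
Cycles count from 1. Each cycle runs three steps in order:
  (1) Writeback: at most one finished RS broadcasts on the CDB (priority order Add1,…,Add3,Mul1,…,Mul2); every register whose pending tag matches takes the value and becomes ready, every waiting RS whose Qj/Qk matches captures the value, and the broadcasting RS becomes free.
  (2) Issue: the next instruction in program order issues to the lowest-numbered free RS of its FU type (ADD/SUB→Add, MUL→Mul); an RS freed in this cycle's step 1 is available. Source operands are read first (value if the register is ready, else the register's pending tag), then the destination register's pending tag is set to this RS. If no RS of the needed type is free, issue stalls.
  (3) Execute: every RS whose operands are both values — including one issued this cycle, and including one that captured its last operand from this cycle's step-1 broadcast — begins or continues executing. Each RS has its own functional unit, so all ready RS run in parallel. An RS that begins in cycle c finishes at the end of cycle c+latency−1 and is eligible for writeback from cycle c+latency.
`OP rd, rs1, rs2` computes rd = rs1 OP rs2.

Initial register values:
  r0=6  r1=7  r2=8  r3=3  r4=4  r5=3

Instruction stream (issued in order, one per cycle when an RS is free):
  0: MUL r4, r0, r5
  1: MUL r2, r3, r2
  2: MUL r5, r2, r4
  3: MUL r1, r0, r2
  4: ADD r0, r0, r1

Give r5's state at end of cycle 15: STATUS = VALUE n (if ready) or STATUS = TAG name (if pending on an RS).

c1: issue MUL r4<-Mul1 | r0:6,r1:7,r2:8,r3:3,r4:Mul1,r5:3
c2: issue MUL r2<-Mul2 | r0:6,r1:7,r2:Mul2,r3:3,r4:Mul1,r5:3
c3: stall | r0:6,r1:7,r2:Mul2,r3:3,r4:Mul1,r5:3
c4: stall | r0:6,r1:7,r2:Mul2,r3:3,r4:Mul1,r5:3
c5: stall | r0:6,r1:7,r2:Mul2,r3:3,r4:Mul1,r5:3
c6: CDB Mul1=18; issue MUL r5<-Mul1 | r0:6,r1:7,r2:Mul2,r3:3,r4:18,r5:Mul1
c7: CDB Mul2=24; issue MUL r1<-Mul2 | r0:6,r1:Mul2,r2:24,r3:3,r4:18,r5:Mul1
c8: issue ADD r0<-Add1 | r0:Add1,r1:Mul2,r2:24,r3:3,r4:18,r5:Mul1
c9: - | r0:Add1,r1:Mul2,r2:24,r3:3,r4:18,r5:Mul1
c10: - | r0:Add1,r1:Mul2,r2:24,r3:3,r4:18,r5:Mul1
c11: - | r0:Add1,r1:Mul2,r2:24,r3:3,r4:18,r5:Mul1
c12: CDB Mul1=432 | r0:Add1,r1:Mul2,r2:24,r3:3,r4:18,r5:432
c13: CDB Mul2=144 | r0:Add1,r1:144,r2:24,r3:3,r4:18,r5:432
c14: - | r0:Add1,r1:144,r2:24,r3:3,r4:18,r5:432
c15: - | r0:Add1,r1:144,r2:24,r3:3,r4:18,r5:432

STATUS = VALUE 432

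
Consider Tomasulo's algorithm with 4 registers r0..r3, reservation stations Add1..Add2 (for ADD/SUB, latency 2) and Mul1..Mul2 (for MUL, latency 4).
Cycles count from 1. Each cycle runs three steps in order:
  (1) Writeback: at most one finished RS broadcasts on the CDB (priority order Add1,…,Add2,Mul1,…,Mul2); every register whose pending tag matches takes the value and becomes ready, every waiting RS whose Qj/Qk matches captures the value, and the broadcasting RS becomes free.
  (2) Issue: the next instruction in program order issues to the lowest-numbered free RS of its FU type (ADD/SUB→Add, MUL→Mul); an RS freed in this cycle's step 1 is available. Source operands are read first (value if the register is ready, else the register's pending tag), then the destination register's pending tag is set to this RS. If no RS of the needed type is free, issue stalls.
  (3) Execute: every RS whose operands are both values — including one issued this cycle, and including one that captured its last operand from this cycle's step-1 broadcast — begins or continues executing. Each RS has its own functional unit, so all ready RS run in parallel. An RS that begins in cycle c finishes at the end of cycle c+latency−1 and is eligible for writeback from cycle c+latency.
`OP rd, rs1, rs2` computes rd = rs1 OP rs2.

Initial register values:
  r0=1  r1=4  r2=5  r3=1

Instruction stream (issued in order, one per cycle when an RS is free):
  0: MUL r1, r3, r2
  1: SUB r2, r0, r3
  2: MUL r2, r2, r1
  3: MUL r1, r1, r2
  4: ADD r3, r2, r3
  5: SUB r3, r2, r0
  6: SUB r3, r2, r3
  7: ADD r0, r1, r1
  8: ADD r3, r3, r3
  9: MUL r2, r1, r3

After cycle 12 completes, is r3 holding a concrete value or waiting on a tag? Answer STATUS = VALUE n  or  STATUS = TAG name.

STATUS = TAG Add1

c1: issue MUL r1<-Mul1 | r0:1,r1:Mul1,r2:5,r3:1
c2: issue SUB r2<-Add1 | r0:1,r1:Mul1,r2:Add1,r3:1
c3: issue MUL r2<-Mul2 | r0:1,r1:Mul1,r2:Mul2,r3:1
c4: CDB Add1=0; stall | r0:1,r1:Mul1,r2:Mul2,r3:1
c5: CDB Mul1=5; issue MUL r1<-Mul1 | r0:1,r1:Mul1,r2:Mul2,r3:1
c6: issue ADD r3<-Add1 | r0:1,r1:Mul1,r2:Mul2,r3:Add1
c7: issue SUB r3<-Add2 | r0:1,r1:Mul1,r2:Mul2,r3:Add2
c8: stall | r0:1,r1:Mul1,r2:Mul2,r3:Add2
c9: CDB Mul2=0; stall | r0:1,r1:Mul1,r2:0,r3:Add2
c10: stall | r0:1,r1:Mul1,r2:0,r3:Add2
c11: CDB Add1=1; issue SUB r3<-Add1 | r0:1,r1:Mul1,r2:0,r3:Add1
c12: CDB Add2=-1; issue ADD r0<-Add2 | r0:Add2,r1:Mul1,r2:0,r3:Add1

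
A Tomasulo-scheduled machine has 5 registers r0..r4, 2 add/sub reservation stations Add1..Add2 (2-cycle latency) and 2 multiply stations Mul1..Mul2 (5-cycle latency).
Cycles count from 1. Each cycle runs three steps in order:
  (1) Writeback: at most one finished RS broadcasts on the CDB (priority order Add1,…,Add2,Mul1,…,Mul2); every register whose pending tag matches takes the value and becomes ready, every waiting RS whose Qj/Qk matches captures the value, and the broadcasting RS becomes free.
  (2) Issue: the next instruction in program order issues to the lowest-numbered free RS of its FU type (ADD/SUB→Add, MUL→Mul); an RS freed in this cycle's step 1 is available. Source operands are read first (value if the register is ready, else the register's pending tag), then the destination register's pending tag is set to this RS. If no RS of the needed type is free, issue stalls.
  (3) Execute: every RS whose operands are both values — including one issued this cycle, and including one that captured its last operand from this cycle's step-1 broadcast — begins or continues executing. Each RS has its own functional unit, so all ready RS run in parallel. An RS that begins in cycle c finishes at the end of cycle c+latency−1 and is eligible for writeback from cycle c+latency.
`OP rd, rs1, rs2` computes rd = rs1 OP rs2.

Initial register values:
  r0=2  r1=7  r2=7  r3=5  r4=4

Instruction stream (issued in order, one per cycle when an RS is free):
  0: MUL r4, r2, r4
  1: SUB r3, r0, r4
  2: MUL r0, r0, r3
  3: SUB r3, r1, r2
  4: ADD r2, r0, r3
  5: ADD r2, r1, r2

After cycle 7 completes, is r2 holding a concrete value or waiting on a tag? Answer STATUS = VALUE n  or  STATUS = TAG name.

STATUS = TAG Add2

c1: issue MUL r4<-Mul1 | r0:2,r1:7,r2:7,r3:5,r4:Mul1
c2: issue SUB r3<-Add1 | r0:2,r1:7,r2:7,r3:Add1,r4:Mul1
c3: issue MUL r0<-Mul2 | r0:Mul2,r1:7,r2:7,r3:Add1,r4:Mul1
c4: issue SUB r3<-Add2 | r0:Mul2,r1:7,r2:7,r3:Add2,r4:Mul1
c5: stall | r0:Mul2,r1:7,r2:7,r3:Add2,r4:Mul1
c6: CDB Add2=0; issue ADD r2<-Add2 | r0:Mul2,r1:7,r2:Add2,r3:0,r4:Mul1
c7: CDB Mul1=28; stall | r0:Mul2,r1:7,r2:Add2,r3:0,r4:28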